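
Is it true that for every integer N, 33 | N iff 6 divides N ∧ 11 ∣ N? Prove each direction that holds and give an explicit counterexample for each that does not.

(←) Suppose 6 ∣ N and 11 ∣ N. Any common multiple of 6 and 11 is a multiple of their lcm; here gcd(6, 11) = 1, so lcm(6, 11) = 6·11 = 66, so 66 ∣ N. Since 33 ∣ 66, it follows that 33 ∣ N.

(→) This fails: take N = 33. Certainly 33 ∣ 33, but 6 ∤ 33.

Not equivalent: only (⇐) holds.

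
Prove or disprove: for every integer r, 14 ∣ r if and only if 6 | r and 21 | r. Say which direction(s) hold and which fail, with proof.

(⟹) This fails: take r = 14. Certainly 14 ∣ 14, but 6 ∤ 14.

(⟸) Suppose 6 ∣ r and 21 ∣ r. Any common multiple of 6 and 21 is a multiple of their lcm; here lcm(6, 21) = 6·21/gcd(6, 21) = 126/3 = 42, so 42 ∣ r. Since 14 ∣ 42, it follows that 14 ∣ r.

Only the reverse direction holds.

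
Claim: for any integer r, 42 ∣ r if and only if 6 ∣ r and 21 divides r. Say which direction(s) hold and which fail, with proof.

[⇒] If 42 ∣ r, write r = 42q. Since 42 = 7·6, r = 6·(7q), so 6 ∣ r; and since 42 = 2·21, r = 21·(2q), so 21 ∣ r.

[⇐] Suppose 6 ∣ r and 21 ∣ r. Any common multiple of 6 and 21 is a multiple of their lcm; here lcm(6, 21) = 6·21/gcd(6, 21) = 126/3 = 42, so 42 ∣ r.

Both directions hold; the statement is true.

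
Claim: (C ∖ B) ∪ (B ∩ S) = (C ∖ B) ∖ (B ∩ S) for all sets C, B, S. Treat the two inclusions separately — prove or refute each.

(⊇) Let x ∈ (C ∖ B) ∖ (B ∩ S). Then either x ∈ C and x ∉ B, S; or x ∈ C ∩ S and x ∉ B. In each case x ∈ (C ∖ B) ∪ (B ∩ S), so (C ∖ B) ∖ (B ∩ S) ⊆ (C ∖ B) ∪ (B ∩ S).

(⊆) This inclusion fails. Take C = ∅, B = {1}, S = {1}; then 1 ∈ (C ∖ B) ∪ (B ∩ S) but 1 ∉ (C ∖ B) ∖ (B ∩ S).

Only the reverse inclusion holds.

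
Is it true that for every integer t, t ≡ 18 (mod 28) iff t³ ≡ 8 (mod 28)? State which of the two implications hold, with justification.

Only the forward direction holds.

(⇒) Suppose t ≡ 18 (mod 28). Write t = 28j + 18. Then (28j + 18)³ = 21952j³ + 42336j² + 27216j + 5832 = 28(784j³ + 1512j² + 972j + 208) + 8, so t³ ≡ 8 (mod 28).

(⇐) This fails: take t = 2. Then 2³ = 8 ≡ 8 (mod 28), yet 2 ≡ 2 (mod 28), not 18.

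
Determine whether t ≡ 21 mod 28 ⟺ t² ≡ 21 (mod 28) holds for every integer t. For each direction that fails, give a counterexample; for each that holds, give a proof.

(⇒) Suppose t ≡ 21 mod 28. Write t = 28j + 21. Then (28j + 21)² = 784j² + 1176j + 441 = 28(28j² + 42j + 15) + 21, so t² ≡ 21 (mod 28).

(⇐) This fails: take t = 7. Then 7² = 49 ≡ 21 (mod 28), yet 7 ≡ 7 (mod 28), not 21.

The forward direction holds; the converse fails.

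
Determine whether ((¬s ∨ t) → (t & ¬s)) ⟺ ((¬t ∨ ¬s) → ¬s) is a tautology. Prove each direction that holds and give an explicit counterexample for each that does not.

(⇒) fails and (⇐) fails.

(⟹) This fails. Under s = T, t = F, the left side is true but the right side is false.

(⟸) This fails. Under s = F, t = F, the left side is false but the right side is true.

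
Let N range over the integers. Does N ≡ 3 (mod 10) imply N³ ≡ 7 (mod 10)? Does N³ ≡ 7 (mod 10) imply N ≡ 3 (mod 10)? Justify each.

(→) Suppose N ≡ 3 (mod 10). Write N = 10j + 3. Then (10j + 3)³ = 1000j³ + 900j² + 270j + 27 = 10(100j³ + 90j² + 27j + 2) + 7, so N³ ≡ 7 (mod 10).

(←) For the converse, argue contrapositively. If N ≢ 3 (mod 10), then N is congruent to one of 0, 1, 2, 4, 5, 6, 7, 8, 9 modulo 10, and these give N³ ≡ 0, 1, 8, 4, 5, 6, 3, 2, 9 respectively — never 7.

Equivalent; both directions hold.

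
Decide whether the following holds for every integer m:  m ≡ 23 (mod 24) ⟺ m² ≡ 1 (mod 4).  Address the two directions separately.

Not equivalent: only (⇒) holds.

(⟹) Suppose m ≡ 23 (mod 24). Then m² ≡ 23² = 529 (mod 24), and since 4 ∣ 24, also m² ≡ 1 (mod 4).

(⟸) This fails: take m = 1. Then 1² = 1 ≡ 1 (mod 4), yet 1 ≡ 1 (mod 24), not 23.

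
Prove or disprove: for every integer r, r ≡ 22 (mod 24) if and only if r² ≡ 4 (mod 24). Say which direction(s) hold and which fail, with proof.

(⇒) holds; (⇐) fails.

[⇒] Suppose r ≡ 22 (mod 24). Write r = 24j + 22. Then (24j + 22)² = 576j² + 1056j + 484 = 24(24j² + 44j + 20) + 4, so r² ≡ 4 (mod 24).

[⇐] This fails: take r = 2. Then 2² = 4 ≡ 4 (mod 24), yet 2 ≡ 2 (mod 24), not 22.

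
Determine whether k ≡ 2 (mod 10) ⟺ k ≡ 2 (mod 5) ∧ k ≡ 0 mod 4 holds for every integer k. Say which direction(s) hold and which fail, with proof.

(⇐) If k ≡ 2 (mod 5) and k ≡ 0 (mod 4), then by the Chinese remainder theorem k ≡ 12 (mod 20). Since 12 ≡ 2 (mod 10) and 10 ∣ 20, we get k ≡ 2 (mod 10).

(⇒) This fails: k = 2 gives 2 ≡ 2 (mod 10) but 2 ≡ 2 (mod 4), so the conjunction on the right does not hold.

The forward direction fails; the converse holds.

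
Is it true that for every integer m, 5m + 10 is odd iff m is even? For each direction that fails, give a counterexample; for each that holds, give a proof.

Forward direction. This fails: m = 1 gives 5m + 10 = 15, which is odd, but 1 is odd, not even.

Converse. This also fails: m = 0 is even, but 5m + 10 = 10 is even, not odd.

Neither implication holds.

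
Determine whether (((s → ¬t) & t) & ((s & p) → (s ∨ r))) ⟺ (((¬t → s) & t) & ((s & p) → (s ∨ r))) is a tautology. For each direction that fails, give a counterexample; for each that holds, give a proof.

Only the forward implication holds.

Forward direction. Assume the antecedent. If r is true, the antecedent forces (r = T, t = T, s = F, p = F) or (r = T, t = T, s = F, p = T), and the consequent holds there. If r is false, the antecedent forces (r = F, t = T, s = F, p = F) or (r = F, t = T, s = F, p = T), and the consequent holds there. Either way the consequent holds.

Converse. This fails. Under r = F, t = T, s = T, p = F, the left side is false but the right side is true.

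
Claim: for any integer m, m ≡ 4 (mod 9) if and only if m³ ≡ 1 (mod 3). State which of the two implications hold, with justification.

(⇒) holds; (⇐) fails.

(→) Suppose m ≡ 4 (mod 9). Then m³ ≡ 4³ = 64 (mod 9), and since 3 ∣ 9, also m³ ≡ 1 (mod 3).

(←) This fails: take m = 1. Then 1³ = 1 ≡ 1 (mod 3), yet 1 ≡ 1 (mod 9), not 4.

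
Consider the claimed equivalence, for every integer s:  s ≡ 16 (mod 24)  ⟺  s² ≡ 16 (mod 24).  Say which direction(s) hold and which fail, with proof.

Not equivalent: only (⇒) holds.

(⟹) Suppose s ≡ 16 (mod 24). Write s = 24j + 16. Then (24j + 16)² = 576j² + 768j + 256 = 24(24j² + 32j + 10) + 16, so s² ≡ 16 (mod 24).

(⟸) This fails: take s = 4. Then 4² = 16 ≡ 16 (mod 24), yet 4 ≡ 4 (mod 24), not 16.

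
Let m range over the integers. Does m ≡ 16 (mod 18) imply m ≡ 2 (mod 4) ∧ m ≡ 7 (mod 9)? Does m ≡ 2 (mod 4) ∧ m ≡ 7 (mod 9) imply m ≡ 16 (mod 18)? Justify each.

Only the converse holds.

(⟸) If m ≡ 2 (mod 4) and m ≡ 7 (mod 9), then by the Chinese remainder theorem m ≡ 34 (mod 36). Since 34 ≡ 16 (mod 18) and 18 ∣ 36, we get m ≡ 16 (mod 18).

(⟹) This fails: m = 16 gives 16 ≡ 16 (mod 18) but 16 ≡ 0 (mod 4), so the conjunction on the right does not hold.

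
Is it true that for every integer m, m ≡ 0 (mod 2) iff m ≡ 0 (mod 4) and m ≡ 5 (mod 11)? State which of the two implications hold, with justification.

[⇒] This fails: m = 0 gives 0 ≡ 0 (mod 2) but 0 ≡ 0 (mod 11), so the conjunction on the right does not hold.

[⇐] Conversely, if m ≡ 0 (mod 4) and m ≡ 5 (mod 11), then by the Chinese remainder theorem m ≡ 16 (mod 44). Since 16 ≡ 0 (mod 2) and 2 ∣ 44, we get m ≡ 0 (mod 2).

Only the reverse direction holds.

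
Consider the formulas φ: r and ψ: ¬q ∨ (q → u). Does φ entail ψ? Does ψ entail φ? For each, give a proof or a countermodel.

Neither direction holds.

(⇒) This fails. Under q = T, r = T, u = F, the left side is true but the right side is false.

(⇐) This fails. Under q = F, r = F, u = F, the left side is false but the right side is true.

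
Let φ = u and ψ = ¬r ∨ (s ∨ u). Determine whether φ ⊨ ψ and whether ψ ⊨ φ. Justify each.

(⟹) Assume the antecedent. If s is true, ¬r ∨ (s ∨ u) reduces to true regardless of the other variables. If s is false, the antecedent forces (s = F, u = T, r = F) or (s = F, u = T, r = T), and ¬r ∨ (s ∨ u) holds there. Either way ¬r ∨ (s ∨ u) holds.

(⟸) This fails. Under s = F, u = F, r = F, the left side is false but the right side is true.

Not equivalent: only (⇒) holds.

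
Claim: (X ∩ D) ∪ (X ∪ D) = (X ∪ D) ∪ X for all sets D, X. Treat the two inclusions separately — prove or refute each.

Reverse inclusion. Let x ∈ (X ∪ D) ∪ X. Then either x ∈ D and x ∉ X; or x ∈ X and x ∉ D; or x ∈ D ∩ X. In each case x ∈ (X ∩ D) ∪ (X ∪ D), so (X ∪ D) ∪ X ⊆ (X ∩ D) ∪ (X ∪ D).

Forward inclusion. Let x ∈ (X ∩ D) ∪ (X ∪ D). Then either x ∈ D and x ∉ X; or x ∈ X and x ∉ D; or x ∈ D ∩ X. In each case x ∈ (X ∪ D) ∪ X, so (X ∩ D) ∪ (X ∪ D) ⊆ (X ∪ D) ∪ X.

Both inclusions hold.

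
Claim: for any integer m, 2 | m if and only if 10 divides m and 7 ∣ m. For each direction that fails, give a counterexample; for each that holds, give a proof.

[⇒] This fails: take m = 2. Certainly 2 ∣ 2, but 10 ∤ 2.

[⇐] Suppose 10 ∣ m and 7 ∣ m. Any common multiple of 10 and 7 is a multiple of their lcm; here gcd(10, 7) = 1, so lcm(10, 7) = 10·7 = 70, so 70 ∣ m. Since 2 ∣ 70, it follows that 2 ∣ m.

Not equivalent: only (⇐) holds.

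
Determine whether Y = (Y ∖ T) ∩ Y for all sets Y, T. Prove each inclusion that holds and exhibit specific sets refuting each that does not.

The sets are not equal: only the reverse inclusion holds.

(⟹) This inclusion fails. Take Y = {1}, T = {1}; then 1 ∈ Y but 1 ∉ (Y ∖ T) ∩ Y.

(⟸) Let x ∈ (Y ∖ T) ∩ Y. Then x ∈ Y and x ∉ T, from which x ∈ Y.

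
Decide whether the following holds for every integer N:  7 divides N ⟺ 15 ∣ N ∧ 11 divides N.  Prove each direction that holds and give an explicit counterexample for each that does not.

Both directions fail.

[⇒] This fails: take N = 7. Certainly 7 ∣ 7, but 15 ∤ 7.

[⇐] This fails: take N = 165. Both 15 ∣ 165 and 11 ∣ 165, yet 165 is not a multiple of 7 (since 165 = 23·7 + 4), so 7 ∤ 165.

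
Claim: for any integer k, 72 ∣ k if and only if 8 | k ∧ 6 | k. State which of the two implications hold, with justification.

The forward direction holds; the converse fails.

(←) This fails: take k = 24. Both 8 ∣ 24 and 6 ∣ 24, yet 24 is not a multiple of 72 (since 24 = 0·72 + 24), so 72 ∤ 24.

(→) If 72 ∣ k, write k = 72q. Since 72 = 9·8, k = 8·(9q), so 8 ∣ k; and since 72 = 12·6, k = 6·(12q), so 6 ∣ k.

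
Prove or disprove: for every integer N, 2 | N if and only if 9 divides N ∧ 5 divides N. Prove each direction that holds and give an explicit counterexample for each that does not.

Both directions fail.

Forward direction. This fails: take N = 2. Certainly 2 ∣ 2, but 9 ∤ 2.

Converse. This fails: take N = 45. Both 9 ∣ 45 and 5 ∣ 45, yet 45 is not a multiple of 2 (since 45 = 22·2 + 1), so 2 ∤ 45.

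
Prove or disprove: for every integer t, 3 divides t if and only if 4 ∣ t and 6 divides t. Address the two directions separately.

Only the converse holds.

[⇒] This fails: take t = 3. Certainly 3 ∣ 3, but 4 ∤ 3.

[⇐] Suppose 4 ∣ t and 6 ∣ t. Any common multiple of 4 and 6 is a multiple of their lcm; here lcm(4, 6) = 4·6/gcd(4, 6) = 24/2 = 12, so 12 ∣ t. Since 3 ∣ 12, it follows that 3 ∣ t.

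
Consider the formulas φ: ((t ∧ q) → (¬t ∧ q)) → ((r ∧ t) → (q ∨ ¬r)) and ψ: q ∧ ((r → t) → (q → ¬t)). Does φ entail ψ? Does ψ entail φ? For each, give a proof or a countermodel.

The forward direction fails; the converse holds.

(⇒) This fails. Under t = F, r = F, q = F, the left side is true but the right side is false.

(⇐) Assume the antecedent. If t is true, the antecedent cannot hold. If t is false, the consequent reduces to true regardless of the other variables. Either way the consequent holds.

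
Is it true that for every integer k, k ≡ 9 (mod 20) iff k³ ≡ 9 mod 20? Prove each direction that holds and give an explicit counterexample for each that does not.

(⟹) Suppose k ≡ 9 (mod 20). Write k = 20j + 9. Then (20j + 9)³ = 8000j³ + 10800j² + 4860j + 729 = 20(400j³ + 540j² + 243j + 36) + 9, so k³ ≡ 9 (mod 20).

(⟸) Conversely, suppose k³ ≡ 9 (mod 20). The only residue r in {0, …, 19} with r³ ≡ 9 (mod 20) is r = 9, so k ≡ 9 (mod 20).

Both implications hold.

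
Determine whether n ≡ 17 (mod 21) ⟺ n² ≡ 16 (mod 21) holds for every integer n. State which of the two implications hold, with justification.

(⟹) Suppose n ≡ 17 (mod 21). Write n = 21j + 17. Then (21j + 17)² = 441j² + 714j + 289 = 21(21j² + 34j + 13) + 16, so n² ≡ 16 (mod 21).

(⟸) This fails: take n = 4. Then 4² = 16 ≡ 16 (mod 21), yet 4 ≡ 4 (mod 21), not 17.

The forward direction holds; the converse fails.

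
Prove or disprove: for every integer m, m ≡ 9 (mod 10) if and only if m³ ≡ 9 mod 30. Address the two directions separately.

(⇒) fails; (⇐) holds.

(⇐) The residues r modulo 30 with r³ ≡ 9 (mod 30) are exactly {9}, and each is ≡ 9 (mod 10).

(⇒) This fails: take m = 19. Then 19 ≡ 9 (mod 10), but 19³ = 6859 ≡ 19 (mod 30), not 9.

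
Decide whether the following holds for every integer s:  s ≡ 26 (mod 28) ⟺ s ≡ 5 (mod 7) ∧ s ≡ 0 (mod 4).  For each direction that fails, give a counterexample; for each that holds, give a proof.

[⇒] This fails: s = 26 gives 26 ≡ 26 (mod 28) but 26 ≡ 2 (mod 4), so the conjunction on the right does not hold.

[⇐] This fails: s = 12 satisfies both congruences on the right (12 ≡ 5 mod 7 and 12 ≡ 0 mod 4) yet 12 ≡ 12 (mod 28), not 26.

Both directions fail.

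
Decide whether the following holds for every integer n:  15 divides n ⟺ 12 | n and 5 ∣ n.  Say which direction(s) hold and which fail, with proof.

Only the converse holds.

(⟹) This fails: take n = 15. Certainly 15 ∣ 15, but 12 ∤ 15.

(⟸) Suppose 12 ∣ n and 5 ∣ n. Any common multiple of 12 and 5 is a multiple of their lcm; here gcd(12, 5) = 1, so lcm(12, 5) = 12·5 = 60, so 60 ∣ n. Since 15 ∣ 60, it follows that 15 ∣ n.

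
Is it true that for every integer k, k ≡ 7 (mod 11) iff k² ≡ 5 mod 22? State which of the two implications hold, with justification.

[⇒] This fails: take k = 18. Then 18 ≡ 7 (mod 11), but 18² = 324 ≡ 16 (mod 22), not 5.

[⇐] This fails: take k = 15. Then 15² = 225 ≡ 5 (mod 22), yet 15 ≡ 4 (mod 11), not 7.

Neither direction holds.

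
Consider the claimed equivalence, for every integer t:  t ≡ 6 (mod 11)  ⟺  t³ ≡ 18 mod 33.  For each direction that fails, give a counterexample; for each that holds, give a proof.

(⇒) This fails: take t = 17. Then 17 ≡ 6 (mod 11), but 17³ = 4913 ≡ 29 (mod 33), not 18.

(⇐) Conversely, the residues r modulo 33 with r³ ≡ 18 (mod 33) are exactly {6}, and each is ≡ 6 (mod 11).

Only the reverse direction holds.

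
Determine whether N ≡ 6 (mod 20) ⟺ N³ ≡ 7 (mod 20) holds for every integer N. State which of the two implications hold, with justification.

Neither direction holds.

[⇒] This fails: take N = 6. Then 6 ≡ 6 (mod 20), but 6³ = 216 ≡ 16 (mod 20), not 7.

[⇐] This fails: take N = 3. Then 3³ = 27 ≡ 7 (mod 20), yet 3 ≡ 3 (mod 20), not 6.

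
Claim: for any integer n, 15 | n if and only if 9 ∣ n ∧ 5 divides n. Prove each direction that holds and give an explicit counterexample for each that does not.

Only the reverse direction holds.

(→) This fails: take n = 15. Certainly 15 ∣ 15, but 9 ∤ 15.

(←) Suppose 9 ∣ n and 5 ∣ n. Any common multiple of 9 and 5 is a multiple of their lcm; here gcd(9, 5) = 1, so lcm(9, 5) = 9·5 = 45, so 45 ∣ n. Since 15 ∣ 45, it follows that 15 ∣ n.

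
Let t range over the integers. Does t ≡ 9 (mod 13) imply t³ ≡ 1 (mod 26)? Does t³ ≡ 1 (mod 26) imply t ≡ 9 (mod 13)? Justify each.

(⇒) This fails: take t = 22. Then 22 ≡ 9 (mod 13), but 22³ = 10648 ≡ 14 (mod 26), not 1.

(⇐) This fails: take t = 1. Then 1³ = 1 ≡ 1 (mod 26), yet 1 ≡ 1 (mod 13), not 9.

Neither implication holds.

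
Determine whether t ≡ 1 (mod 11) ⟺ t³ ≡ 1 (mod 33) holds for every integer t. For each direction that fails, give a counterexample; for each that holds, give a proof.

(⇒) This fails: take t = 12. Then 12 ≡ 1 (mod 11), but 12³ = 1728 ≡ 12 (mod 33), not 1.

(⇐) Conversely, the residues r modulo 33 with r³ ≡ 1 (mod 33) are exactly {1}, and each is ≡ 1 (mod 11).

Only the converse holds.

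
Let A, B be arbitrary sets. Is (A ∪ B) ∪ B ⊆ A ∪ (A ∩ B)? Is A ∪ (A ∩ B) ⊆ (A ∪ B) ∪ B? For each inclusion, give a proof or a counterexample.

Reverse inclusion. Let x ∈ A ∪ (A ∩ B). Then either x ∈ A and x ∉ B; or x ∈ A ∩ B. In each case x ∈ (A ∪ B) ∪ B, so A ∪ (A ∩ B) ⊆ (A ∪ B) ∪ B.

Forward inclusion. This inclusion fails. Take A = ∅, B = {1}; then 1 ∈ (A ∪ B) ∪ B but 1 ∉ A ∪ (A ∩ B).

The sets are not equal: only the reverse inclusion holds.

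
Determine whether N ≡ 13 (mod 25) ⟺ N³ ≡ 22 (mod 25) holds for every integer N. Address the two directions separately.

(⟹) Suppose N ≡ 13 (mod 25). Write N = 25j + 13. Then (25j + 13)³ = 15625j³ + 24375j² + 12675j + 2197 = 25(625j³ + 975j² + 507j + 87) + 22, so N³ ≡ 22 (mod 25).

(⟸) Conversely, suppose N³ ≡ 22 (mod 25). The only residue r in {0, …, 24} with r³ ≡ 22 (mod 25) is r = 13, so N ≡ 13 (mod 25).

Both directions hold.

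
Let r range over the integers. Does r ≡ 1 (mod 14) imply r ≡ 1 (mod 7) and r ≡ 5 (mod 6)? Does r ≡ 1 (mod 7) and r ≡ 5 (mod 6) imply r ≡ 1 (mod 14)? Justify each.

(→) This fails: r = 1 gives 1 ≡ 1 (mod 14) but 1 ≡ 1 (mod 6), so the conjunction on the right does not hold.

(←) Conversely, if r ≡ 1 (mod 7) and r ≡ 5 (mod 6), then by the Chinese remainder theorem r ≡ 29 (mod 42). Since 29 ≡ 1 (mod 14) and 14 ∣ 42, we get r ≡ 1 (mod 14).

Not equivalent: only (⇐) holds.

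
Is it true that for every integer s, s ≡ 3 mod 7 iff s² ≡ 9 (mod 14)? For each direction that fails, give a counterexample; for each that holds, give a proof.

Neither direction holds.

Forward direction. This fails: take s = 10. Then 10 ≡ 3 (mod 7), but 10² = 100 ≡ 2 (mod 14), not 9.

Converse. This fails: take s = 11. Then 11² = 121 ≡ 9 (mod 14), yet 11 ≡ 4 (mod 7), not 3.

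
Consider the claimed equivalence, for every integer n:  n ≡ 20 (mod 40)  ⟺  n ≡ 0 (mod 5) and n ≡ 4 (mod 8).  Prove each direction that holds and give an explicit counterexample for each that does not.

(⟹) Suppose n ≡ 20 (mod 40); write n = 40j + 20. Since 5 ∣ 40, reducing mod 5 gives n ≡ 20 ≡ 0 (mod 5); since 8 ∣ 40, reducing mod 8 gives n ≡ 20 ≡ 4 (mod 8).

(⟸) Conversely, if n ≡ 0 (mod 5) and n ≡ 4 (mod 8), then by the Chinese remainder theorem n ≡ 20 (mod 40). This is exactly n ≡ 20 (mod 40).

Equivalent; both directions hold.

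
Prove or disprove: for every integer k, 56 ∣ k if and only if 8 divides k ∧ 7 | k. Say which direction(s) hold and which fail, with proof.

The biconditional holds.

(⇐) Suppose 8 ∣ k and 7 ∣ k. Any common multiple of 8 and 7 is a multiple of their lcm; here gcd(8, 7) = 1, so lcm(8, 7) = 8·7 = 56, so 56 ∣ k.

(⇒) If 56 ∣ k, write k = 56q. Since 56 = 7·8, k = 8·(7q), so 8 ∣ k; and since 56 = 8·7, k = 7·(8q), so 7 ∣ k.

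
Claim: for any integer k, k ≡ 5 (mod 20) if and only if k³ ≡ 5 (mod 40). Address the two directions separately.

Not equivalent: only (⇐) holds.

(→) This fails: take k = 25. Then 25 ≡ 5 (mod 20), but 25³ = 15625 ≡ 25 (mod 40), not 5.

(←) Conversely, the residues r modulo 40 with r³ ≡ 5 (mod 40) are exactly {5}, and each is ≡ 5 (mod 20).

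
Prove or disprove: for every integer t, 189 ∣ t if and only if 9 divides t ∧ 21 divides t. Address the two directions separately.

[⇒] If 189 ∣ t, write t = 189q. Since 189 = 21·9, t = 9·(21q), so 9 ∣ t; and since 189 = 9·21, t = 21·(9q), so 21 ∣ t.

[⇐] This fails: take t = 63. Both 9 ∣ 63 and 21 ∣ 63, yet 63 is not a multiple of 189 (since 63 = 0·189 + 63), so 189 ∤ 63.

Only the forward direction holds.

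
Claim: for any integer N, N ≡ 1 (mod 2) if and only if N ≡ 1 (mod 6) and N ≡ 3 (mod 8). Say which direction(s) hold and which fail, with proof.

Forward direction. This fails: N = 1 gives 1 ≡ 1 (mod 2) but 1 ≡ 1 (mod 8), so the conjunction on the right does not hold.

Converse. If N ≡ 1 (mod 6) and N ≡ 3 (mod 8), then by the Chinese remainder theorem N ≡ 19 (mod 24). Since 19 ≡ 1 (mod 2) and 2 ∣ 24, we get N ≡ 1 (mod 2).

Only the reverse direction holds.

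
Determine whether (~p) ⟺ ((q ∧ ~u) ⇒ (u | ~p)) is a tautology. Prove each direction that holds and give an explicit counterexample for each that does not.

Only the forward direction holds.

Forward direction. Assume the antecedent. If u is true, (q ∧ ~u) ⇒ (u | ~p) reduces to true regardless of the other variables. If u is false, the antecedent forces (u = F, q = F, p = F) or (u = F, q = T, p = F), and (q ∧ ~u) ⇒ (u | ~p) holds there. Either way (q ∧ ~u) ⇒ (u | ~p) holds.

Converse. This fails. Under u = F, q = F, p = T, the left side is false but the right side is true.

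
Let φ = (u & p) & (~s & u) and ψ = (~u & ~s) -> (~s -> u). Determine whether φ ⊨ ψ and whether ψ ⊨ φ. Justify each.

(⇒) holds; (⇐) fails.

(←) This fails. Under p = F, s = T, u = F, the left side is false but the right side is true.

(→) Assume the antecedent. If p is true, the antecedent forces (p = T, s = F, u = T), and (~u & ~s) -> (~s -> u) holds there. If p is false, the antecedent cannot hold. Either way (~u & ~s) -> (~s -> u) holds.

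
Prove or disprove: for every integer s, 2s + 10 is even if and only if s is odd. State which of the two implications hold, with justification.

[⇒] This fails: take s = 0. Then 2s + 10 = 10, which is even, yet s = 0 is even, not odd.

[⇐] Suppose s is odd. Since 2 is even, 2s is even for every s, so 2s + 10 has the same parity as 10, which is even. Hence 2s + 10 is even.

Only the converse holds.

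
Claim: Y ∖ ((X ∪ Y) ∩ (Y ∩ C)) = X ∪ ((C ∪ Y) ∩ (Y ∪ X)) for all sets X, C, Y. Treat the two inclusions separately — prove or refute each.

(⊇) This inclusion fails. Take X = {1}, C = ∅, Y = ∅; then 1 ∈ X ∪ ((C ∪ Y) ∩ (Y ∪ X)) but 1 ∉ Y ∖ ((X ∪ Y) ∩ (Y ∩ C)).

(⊆) Let x ∈ Y ∖ ((X ∪ Y) ∩ (Y ∩ C)). Then either x ∈ Y and x ∉ X, C; or x ∈ X ∩ Y and x ∉ C. In each case x ∈ X ∪ ((C ∪ Y) ∩ (Y ∪ X)), so Y ∖ ((X ∪ Y) ∩ (Y ∩ C)) ⊆ X ∪ ((C ∪ Y) ∩ (Y ∪ X)).

The sets are not equal: only the forward inclusion holds.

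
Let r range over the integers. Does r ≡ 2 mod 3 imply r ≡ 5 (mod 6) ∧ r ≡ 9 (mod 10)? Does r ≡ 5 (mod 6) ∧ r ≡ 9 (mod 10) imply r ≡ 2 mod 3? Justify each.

Forward direction. This fails: r = 2 gives 2 ≡ 2 (mod 3) but 2 ≡ 2 (mod 6), so the conjunction on the right does not hold.

Converse. If r ≡ 5 (mod 6) and r ≡ 9 (mod 10), then by the Chinese remainder theorem r ≡ 29 (mod 30). Since 29 ≡ 2 (mod 3) and 3 ∣ 30, we get r ≡ 2 (mod 3).

Only the reverse direction holds.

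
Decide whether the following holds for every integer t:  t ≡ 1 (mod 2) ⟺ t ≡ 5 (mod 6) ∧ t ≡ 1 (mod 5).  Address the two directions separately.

Only the reverse direction holds.

(⟹) This fails: t = 1 gives 1 ≡ 1 (mod 2) but 1 ≡ 1 (mod 6), so the conjunction on the right does not hold.

(⟸) Conversely, if t ≡ 5 (mod 6) and t ≡ 1 (mod 5), then by the Chinese remainder theorem t ≡ 11 (mod 30). Since 11 ≡ 1 (mod 2) and 2 ∣ 30, we get t ≡ 1 (mod 2).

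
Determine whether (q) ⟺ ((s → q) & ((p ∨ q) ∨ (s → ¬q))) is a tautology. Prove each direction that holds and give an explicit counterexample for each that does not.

Only the forward direction holds.

[⇒] Assume the antecedent. If q is true, (s → q) & ((p ∨ q) ∨ (s → ¬q)) reduces to true regardless of the other variables. If q is false, the antecedent cannot hold. Either way (s → q) & ((p ∨ q) ∨ (s → ¬q)) holds.

[⇐] This fails. Under q = F, p = F, s = F, the left side is false but the right side is true.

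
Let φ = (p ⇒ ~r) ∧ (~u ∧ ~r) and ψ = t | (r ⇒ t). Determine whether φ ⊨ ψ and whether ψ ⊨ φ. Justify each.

(⇒) Assume the antecedent. If t is true, t | (r ⇒ t) reduces to true regardless of the other variables. If t is false, the antecedent forces (u = F, t = F, r = F, p = F) or (u = F, t = F, r = F, p = T), and t | (r ⇒ t) holds there. Either way t | (r ⇒ t) holds.

(⇐) This fails. Under u = T, t = F, r = F, p = F, the left side is false but the right side is true.

(⇒) holds; (⇐) fails.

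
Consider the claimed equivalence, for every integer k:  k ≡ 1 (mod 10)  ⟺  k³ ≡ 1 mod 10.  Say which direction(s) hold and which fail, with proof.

Both directions hold.

(⟹) Suppose k ≡ 1 (mod 10). Write k = 10j + 1. Then (10j + 1)³ = 1000j³ + 300j² + 30j + 1 = 10(100j³ + 30j² + 3j) + 1, so k³ ≡ 1 (mod 10).

(⟸) Conversely, suppose k³ ≡ 1 (mod 10). The only residue r in {0, …, 9} with r³ ≡ 1 (mod 10) is r = 1, so k ≡ 1 (mod 10).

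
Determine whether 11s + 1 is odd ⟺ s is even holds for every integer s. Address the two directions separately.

(→) Suppose 11s + 1 is odd. Since 11 is odd, 11s and s have the same parity, so 11s + 1 ≡ s + 1 (mod 2). As 1 is odd, 11s + 1 is odd exactly when s is even. Thus s is even.

(←) Conversely, suppose s is even; write s = 2j. Then 11s + 1 = 11·(2j) + 1 = 2·11j + 1, which is odd.

Both directions hold.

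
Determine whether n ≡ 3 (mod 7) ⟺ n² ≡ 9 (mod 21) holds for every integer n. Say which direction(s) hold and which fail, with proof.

(⇒) This fails: take n = 10. Then 10 ≡ 3 (mod 7), but 10² = 100 ≡ 16 (mod 21), not 9.

(⇐) This fails: take n = 18. Then 18² = 324 ≡ 9 (mod 21), yet 18 ≡ 4 (mod 7), not 3.

Neither implication holds.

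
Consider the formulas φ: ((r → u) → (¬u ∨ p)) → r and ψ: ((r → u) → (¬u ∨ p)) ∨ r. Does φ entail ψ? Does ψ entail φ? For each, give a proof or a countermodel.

Both directions fail.

[⇒] This fails. Under p = F, u = T, r = F, the left side is true but the right side is false.

[⇐] This fails. Under p = F, u = F, r = F, the left side is false but the right side is true.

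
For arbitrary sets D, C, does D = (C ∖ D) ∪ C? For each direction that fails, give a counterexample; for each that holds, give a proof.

Both inclusions fail.

(⊆) This inclusion fails. Take D = {1}, C = ∅; then 1 ∈ D but 1 ∉ (C ∖ D) ∪ C.

(⊇) This inclusion fails. Take D = ∅, C = {1}; then 1 ∈ (C ∖ D) ∪ C but 1 ∉ D.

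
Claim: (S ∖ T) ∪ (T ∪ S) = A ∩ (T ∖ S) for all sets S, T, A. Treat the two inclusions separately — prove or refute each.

The sets are not equal: only the reverse inclusion holds.

(⊆) This inclusion fails. Take S = {1}, T = ∅, A = ∅; then 1 ∈ (S ∖ T) ∪ (T ∪ S) but 1 ∉ A ∩ (T ∖ S).

(⊇) Let x ∈ A ∩ (T ∖ S). Then x ∈ T ∩ A and x ∉ S, from which x ∈ (S ∖ T) ∪ (T ∪ S).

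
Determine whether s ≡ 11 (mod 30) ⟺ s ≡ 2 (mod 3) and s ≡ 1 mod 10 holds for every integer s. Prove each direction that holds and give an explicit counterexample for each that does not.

Both directions hold.

(→) Suppose s ≡ 11 (mod 30); write s = 30j + 11. Since 3 ∣ 30, reducing mod 3 gives s ≡ 11 ≡ 2 (mod 3); since 10 ∣ 30, reducing mod 10 gives s ≡ 11 ≡ 1 (mod 10).

(←) Conversely, if s ≡ 2 (mod 3) and s ≡ 1 (mod 10), then by the Chinese remainder theorem s ≡ 11 (mod 30). This is exactly s ≡ 11 (mod 30).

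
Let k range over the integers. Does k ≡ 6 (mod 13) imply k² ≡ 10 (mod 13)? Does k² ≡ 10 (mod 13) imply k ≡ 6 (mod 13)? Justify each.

Only the forward implication holds.

[⇒] Suppose k ≡ 6 (mod 13). Write k = 13j + 6. Then (13j + 6)² = 169j² + 156j + 36 = 13(13j² + 12j + 2) + 10, so k² ≡ 10 (mod 13).

[⇐] This fails: take k = 7. Then 7² = 49 ≡ 10 (mod 13), yet 7 ≡ 7 (mod 13), not 6.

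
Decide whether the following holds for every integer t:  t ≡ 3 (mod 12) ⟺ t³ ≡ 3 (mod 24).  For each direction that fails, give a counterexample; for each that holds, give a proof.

Only the reverse direction holds.

(←) The residues r modulo 24 with r³ ≡ 3 (mod 24) are exactly {3}, and each is ≡ 3 (mod 12).

(→) This fails: take t = 15. Then 15 ≡ 3 (mod 12), but 15³ = 3375 ≡ 15 (mod 24), not 3.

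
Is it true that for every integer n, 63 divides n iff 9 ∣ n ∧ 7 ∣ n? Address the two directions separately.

Both directions hold.

(⟹) If 63 ∣ n, write n = 63q. Since 63 = 7·9, n = 9·(7q), so 9 ∣ n; and since 63 = 9·7, n = 7·(9q), so 7 ∣ n.

(⟸) Suppose 9 ∣ n and 7 ∣ n. Any common multiple of 9 and 7 is a multiple of their lcm; here gcd(9, 7) = 1, so lcm(9, 7) = 9·7 = 63, so 63 ∣ n.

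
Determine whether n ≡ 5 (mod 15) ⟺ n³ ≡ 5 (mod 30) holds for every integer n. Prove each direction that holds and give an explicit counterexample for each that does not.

(⇒) fails; (⇐) holds.

Converse. The residues r modulo 30 with r³ ≡ 5 (mod 30) are exactly {5}, and each is ≡ 5 (mod 15).

Forward direction. This fails: take n = 20. Then 20 ≡ 5 (mod 15), but 20³ = 8000 ≡ 20 (mod 30), not 5.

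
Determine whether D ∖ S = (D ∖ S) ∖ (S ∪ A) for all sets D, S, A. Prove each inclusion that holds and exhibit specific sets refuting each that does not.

Only the reverse inclusion holds.

(⊆) This inclusion fails. Take D = {1}, S = ∅, A = {1}; then 1 ∈ D ∖ S but 1 ∉ (D ∖ S) ∖ (S ∪ A).

(⊇) Let x ∈ (D ∖ S) ∖ (S ∪ A). Then x ∈ D and x ∉ S, A, from which x ∈ D ∖ S.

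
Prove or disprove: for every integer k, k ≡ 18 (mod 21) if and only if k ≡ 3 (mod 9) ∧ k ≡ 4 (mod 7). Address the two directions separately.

Only the converse holds.

(→) This fails: k = 18 gives 18 ≡ 18 (mod 21) but 18 ≡ 0 (mod 9), so the conjunction on the right does not hold.

(←) Conversely, if k ≡ 3 (mod 9) and k ≡ 4 (mod 7), then by the Chinese remainder theorem k ≡ 39 (mod 63). Since 39 ≡ 18 (mod 21) and 21 ∣ 63, we get k ≡ 18 (mod 21).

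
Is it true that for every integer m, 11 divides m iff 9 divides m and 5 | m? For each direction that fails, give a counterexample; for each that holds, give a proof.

(→) This fails: take m = 11. Certainly 11 ∣ 11, but 9 ∤ 11.

(←) This fails: take m = 45. Both 9 ∣ 45 and 5 ∣ 45, yet 45 is not a multiple of 11 (since 45 = 4·11 + 1), so 11 ∤ 45.

(⇒) fails and (⇐) fails.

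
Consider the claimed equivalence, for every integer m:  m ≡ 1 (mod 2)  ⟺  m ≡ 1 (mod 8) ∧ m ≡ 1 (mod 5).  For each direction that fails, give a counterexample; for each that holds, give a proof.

Not equivalent: only (⇐) holds.

(⇒) This fails: m = 3 gives 3 ≡ 1 (mod 2) but 3 ≡ 3 (mod 8), so the conjunction on the right does not hold.

(⇐) Conversely, if m ≡ 1 (mod 8) and m ≡ 1 (mod 5), then by the Chinese remainder theorem m ≡ 1 (mod 40). Since 1 ≡ 1 (mod 2) and 2 ∣ 40, we get m ≡ 1 (mod 2).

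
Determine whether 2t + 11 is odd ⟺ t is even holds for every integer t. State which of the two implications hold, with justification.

(⇒) fails; (⇐) holds.

[⇒] This fails: take t = 7. Then 2t + 11 = 25, which is odd, yet t = 7 is odd, not even.

[⇐] Suppose t is even. Since 2 is even, 2t is even for every t, so 2t + 11 has the same parity as 11, which is odd. Hence 2t + 11 is odd.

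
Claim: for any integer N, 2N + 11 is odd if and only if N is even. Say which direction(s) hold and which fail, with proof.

(⇒) fails; (⇐) holds.

Forward direction. This fails: take N = 7. Then 2N + 11 = 25, which is odd, yet N = 7 is odd, not even.

Converse. Suppose N is even. Since 2 is even, 2N is even for every N, so 2N + 11 has the same parity as 11, which is odd. Hence 2N + 11 is odd.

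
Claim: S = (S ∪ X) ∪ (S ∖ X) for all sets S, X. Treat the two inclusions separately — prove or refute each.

(⟹) Let x ∈ S. Then either x ∈ S and x ∉ X; or x ∈ S ∩ X. In each case x ∈ (S ∪ X) ∪ (S ∖ X), so S ⊆ (S ∪ X) ∪ (S ∖ X).

(⟸) This inclusion fails. Take S = ∅, X = {1}; then 1 ∈ (S ∪ X) ∪ (S ∖ X) but 1 ∉ S.

(⊆) holds; (⊇) fails.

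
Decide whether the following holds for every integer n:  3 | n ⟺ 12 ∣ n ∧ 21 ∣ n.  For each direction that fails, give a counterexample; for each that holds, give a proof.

(⟹) This fails: take n = 3. Certainly 3 ∣ 3, but 12 ∤ 3.

(⟸) Suppose 12 ∣ n and 21 ∣ n. Any common multiple of 12 and 21 is a multiple of their lcm; here lcm(12, 21) = 12·21/gcd(12, 21) = 252/3 = 84, so 84 ∣ n. Since 3 ∣ 84, it follows that 3 ∣ n.

Not equivalent: only (⇐) holds.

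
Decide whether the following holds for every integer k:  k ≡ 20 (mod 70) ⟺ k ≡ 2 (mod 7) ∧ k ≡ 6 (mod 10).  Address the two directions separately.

(⇒) fails and (⇐) fails.

(→) This fails: k = 20 gives 20 ≡ 20 (mod 70) but 20 ≡ 6 (mod 7), so the conjunction on the right does not hold.

(←) This fails: k = 16 satisfies both congruences on the right (16 ≡ 2 mod 7 and 16 ≡ 6 mod 10) yet 16 ≡ 16 (mod 70), not 20.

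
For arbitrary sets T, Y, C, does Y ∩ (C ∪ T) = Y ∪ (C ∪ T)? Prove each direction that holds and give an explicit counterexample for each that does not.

(⟸) This inclusion fails. Take T = {1}, Y = ∅, C = ∅; then 1 ∈ Y ∪ (C ∪ T) but 1 ∉ Y ∩ (C ∪ T).

(⟹) Let x ∈ Y ∩ (C ∪ T). Then either x ∈ T ∩ Y and x ∉ C; or x ∈ Y ∩ C and x ∉ T; or x ∈ T ∩ Y ∩ C. In each case x ∈ Y ∪ (C ∪ T), so Y ∩ (C ∪ T) ⊆ Y ∪ (C ∪ T).

The sets are not equal: only the forward inclusion holds.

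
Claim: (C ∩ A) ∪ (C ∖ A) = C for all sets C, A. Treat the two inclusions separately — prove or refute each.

Both inclusions hold; the sets are equal.

Forward inclusion. Let x ∈ (C ∩ A) ∪ (C ∖ A). Then either x ∈ C and x ∉ A; or x ∈ C ∩ A. In each case x ∈ C, so (C ∩ A) ∪ (C ∖ A) ⊆ C.

Reverse inclusion. Let x ∈ C. Then either x ∈ C and x ∉ A; or x ∈ C ∩ A. In each case x ∈ (C ∩ A) ∪ (C ∖ A), so C ⊆ (C ∩ A) ∪ (C ∖ A).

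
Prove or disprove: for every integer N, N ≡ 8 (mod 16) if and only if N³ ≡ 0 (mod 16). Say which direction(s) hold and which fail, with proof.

(⟸) This fails: take N = 0. Then 0³ = 0 ≡ 0 (mod 16), yet 0 ≡ 0 (mod 16), not 8.

(⟹) Suppose N ≡ 8 (mod 16). Write N = 16j + 8. Then (16j + 8)³ = 4096j³ + 6144j² + 3072j + 512 = 16(256j³ + 384j² + 192j + 32) + 0, so N³ ≡ 0 (mod 16).

Only the forward direction holds.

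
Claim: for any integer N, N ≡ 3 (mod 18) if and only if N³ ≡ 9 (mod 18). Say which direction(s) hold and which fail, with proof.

Not equivalent: only (⇒) holds.

Converse. This fails: take N = 9. Then 9³ = 729 ≡ 9 (mod 18), yet 9 ≡ 9 (mod 18), not 3.

Forward direction. Suppose N ≡ 3 (mod 18). Write N = 18j + 3. Then (18j + 3)³ = 5832j³ + 2916j² + 486j + 27 = 18(324j³ + 162j² + 27j + 1) + 9, so N³ ≡ 9 (mod 18).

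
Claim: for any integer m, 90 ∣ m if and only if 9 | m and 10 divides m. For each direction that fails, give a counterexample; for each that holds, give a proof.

(⟸) Suppose 9 ∣ m and 10 ∣ m. Any common multiple of 9 and 10 is a multiple of their lcm; here gcd(9, 10) = 1, so lcm(9, 10) = 9·10 = 90, so 90 ∣ m.

(⟹) If 90 ∣ m, write m = 90q. Since 90 = 10·9, m = 9·(10q), so 9 ∣ m; and since 90 = 9·10, m = 10·(9q), so 10 ∣ m.

Both implications hold.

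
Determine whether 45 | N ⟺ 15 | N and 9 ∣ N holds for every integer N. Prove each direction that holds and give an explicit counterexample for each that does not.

Both directions hold; the statement is true.

(⟹) If 45 ∣ N, write N = 45q. Since 45 = 3·15, N = 15·(3q), so 15 ∣ N; and since 45 = 5·9, N = 9·(5q), so 9 ∣ N.

(⟸) Suppose 15 ∣ N and 9 ∣ N. Any common multiple of 15 and 9 is a multiple of their lcm; here lcm(15, 9) = 15·9/gcd(15, 9) = 135/3 = 45, so 45 ∣ N.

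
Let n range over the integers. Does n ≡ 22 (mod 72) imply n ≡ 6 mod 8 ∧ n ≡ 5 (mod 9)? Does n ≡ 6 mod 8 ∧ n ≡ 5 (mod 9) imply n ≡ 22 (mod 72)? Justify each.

Both directions fail.

Forward direction. This fails: n = 22 gives 22 ≡ 22 (mod 72) but 22 ≡ 4 (mod 9), so the conjunction on the right does not hold.

Converse. This fails: n = 14 satisfies both congruences on the right (14 ≡ 6 mod 8 and 14 ≡ 5 mod 9) yet 14 ≡ 14 (mod 72), not 22.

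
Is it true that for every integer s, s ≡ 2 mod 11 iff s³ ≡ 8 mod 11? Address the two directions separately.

The biconditional holds.

[⇐] Suppose s³ ≡ 8 (mod 11). The only residue r in {0, …, 10} with r³ ≡ 8 (mod 11) is r = 2, so s ≡ 2 (mod 11).

[⇒] Suppose s ≡ 2 mod 11. Write s = 11j + 2. Then (11j + 2)³ = 1331j³ + 726j² + 132j + 8 = 11(121j³ + 66j² + 12j) + 8, so s³ ≡ 8 (mod 11).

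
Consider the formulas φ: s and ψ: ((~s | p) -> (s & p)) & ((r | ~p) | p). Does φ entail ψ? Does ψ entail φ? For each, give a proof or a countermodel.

(←) Assume the antecedent. If r is true, the antecedent forces (r = T, s = T, p = F) or (r = T, s = T, p = T), and s holds there. If r is false, the antecedent forces (r = F, s = T, p = F) or (r = F, s = T, p = T), and s holds there. Either way s holds.

(→) Assume the antecedent. If r is true, the antecedent forces (r = T, s = T, p = F) or (r = T, s = T, p = T), and the consequent holds there. If r is false, the antecedent forces (r = F, s = T, p = F) or (r = F, s = T, p = T), and the consequent holds there. Either way the consequent holds.

Equivalent; both directions hold.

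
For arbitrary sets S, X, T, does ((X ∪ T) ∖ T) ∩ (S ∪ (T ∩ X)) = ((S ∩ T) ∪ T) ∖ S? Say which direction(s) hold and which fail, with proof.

Both inclusions fail.

Forward inclusion. This inclusion fails. Take S = {1}, X = {1}, T = ∅; then 1 ∈ ((X ∪ T) ∖ T) ∩ (S ∪ (T ∩ X)) but 1 ∉ ((S ∩ T) ∪ T) ∖ S.

Reverse inclusion. This inclusion fails. Take S = ∅, X = ∅, T = {1}; then 1 ∈ ((S ∩ T) ∪ T) ∖ S but 1 ∉ ((X ∪ T) ∖ T) ∩ (S ∪ (T ∩ X)).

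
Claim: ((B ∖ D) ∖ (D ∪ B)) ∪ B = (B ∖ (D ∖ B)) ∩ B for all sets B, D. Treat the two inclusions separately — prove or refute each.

Forward inclusion. Let x ∈ ((B ∖ D) ∖ (D ∪ B)) ∪ B. Then either x ∈ B and x ∉ D; or x ∈ B ∩ D. In each case x ∈ (B ∖ (D ∖ B)) ∩ B, so ((B ∖ D) ∖ (D ∪ B)) ∪ B ⊆ (B ∖ (D ∖ B)) ∩ B.

Reverse inclusion. Let x ∈ (B ∖ (D ∖ B)) ∩ B. Then either x ∈ B and x ∉ D; or x ∈ B ∩ D. In each case x ∈ ((B ∖ D) ∖ (D ∪ B)) ∪ B, so (B ∖ (D ∖ B)) ∩ B ⊆ ((B ∖ D) ∖ (D ∪ B)) ∪ B.

Both inclusions hold; the sets are equal.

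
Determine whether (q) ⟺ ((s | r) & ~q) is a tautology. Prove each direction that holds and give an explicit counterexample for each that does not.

(⇒) fails and (⇐) fails.

(⟹) This fails. Under q = T, r = F, s = F, the left side is true but the right side is false.

(⟸) This fails. Under q = F, r = T, s = F, the left side is false but the right side is true.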